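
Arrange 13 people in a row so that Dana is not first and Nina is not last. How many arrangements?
By inclusion-exclusion: 13! - 2×(13-1)! + (13-2)! = 6227020800 - 958003200 + 39916800 = 5308934400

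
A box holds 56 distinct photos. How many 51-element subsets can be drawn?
C(56,51) = 56!/(51!×5!) = 3819816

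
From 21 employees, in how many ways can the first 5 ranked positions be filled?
P(21,5) = 21!/(21-5)! = 2441880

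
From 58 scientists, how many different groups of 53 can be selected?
C(58,53) = 58!/(53!×5!) = 4582116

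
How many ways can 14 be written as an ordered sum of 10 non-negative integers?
C(14+10-1, 10-1) = C(23, 9) = 817190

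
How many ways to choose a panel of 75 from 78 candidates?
C(78,75) = 78!/(75!×3!) = 76076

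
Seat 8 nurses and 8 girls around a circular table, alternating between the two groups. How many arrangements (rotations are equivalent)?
Fix one of the nurses: (8-1)! ways for the remaining nurses, × 8! ways for the girls = 5040 × 40320 = 203212800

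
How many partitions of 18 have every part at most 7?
Let r_j(i) = number of partitions of i into parts ≤ j, for i = 0..18. r_1(i) = 1 for all i; r_j(i) = r_{j-1}(i) + r_j(i-j). Rows j = 2..7: ≤2: 1 1 2 2 3 3 4 4 5 5 6 6 7 7 8 8 9 9 10; ≤3: 1 1 2 3 4 5 7 8 10 12 14 16 19 21 24 27 30 33 37; ≤4: 1 1 2 3 5 6 9 11 15 18 23 27 34 39 47 54 64 72 84; ≤5: 1 1 2 3 5 7 10 13 18 23 30 37 47 57 70 84 101 119 141; ≤6: 1 1 2 3 5 7 11 14 20 26 35 44 58 71 90 110 136 163 199; ≤7: 1 1 2 3 5 7 11 15 21 28 38 49 65 82 105 131 164 201 248. r_7(18) = 248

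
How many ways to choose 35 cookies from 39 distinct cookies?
C(39,35) = 39!/(35!×4!) = 82251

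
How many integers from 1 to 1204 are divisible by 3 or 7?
⌊1204/3⌋ + ⌊1204/7⌋ - ⌊1204/21⌋ = 401 + 172 - 57 = 516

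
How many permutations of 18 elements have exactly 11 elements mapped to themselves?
Choose the 11 fixed points C(18,11) = 31824, derange the rest: !7 = Σ_{j=0}^{7} (-1)^j·7!/j! = 5040 - 5040 + 2520 - 840 + 210 - 42 + 7 - 1 = 1854. Product = 31824 × 1854 = 59001696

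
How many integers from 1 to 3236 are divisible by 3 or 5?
⌊3236/3⌋ + ⌊3236/5⌋ - ⌊3236/15⌋ = 1078 + 647 - 215 = 1510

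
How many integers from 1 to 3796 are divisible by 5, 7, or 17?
⌊3796/5⌋+⌊3796/7⌋+⌊3796/17⌋ - ⌊3796/35⌋-⌊3796/85⌋-⌊3796/119⌋ + ⌊3796/595⌋ = 759+542+223 - 108-44-31 + 6 = 1347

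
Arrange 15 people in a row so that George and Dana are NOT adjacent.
Total - adjacent = 15! - (15-1)!×2 = 1307674368000 - 174356582400 = 1133317785600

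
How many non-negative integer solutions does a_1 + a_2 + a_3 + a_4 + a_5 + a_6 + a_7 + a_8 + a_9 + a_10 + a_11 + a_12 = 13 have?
C(13+12-1, 12-1) = C(24, 11) = 2496144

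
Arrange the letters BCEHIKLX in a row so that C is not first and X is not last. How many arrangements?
By inclusion-exclusion: 8! - 2×(8-1)! + (8-2)! = 40320 - 10080 + 720 = 30960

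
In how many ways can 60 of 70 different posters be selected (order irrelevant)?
C(70,60) = 70!/(60!×10!) = 396704524216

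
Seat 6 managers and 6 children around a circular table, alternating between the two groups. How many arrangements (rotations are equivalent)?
Fix one of the managers: (6-1)! ways for the remaining managers, × 6! ways for the children = 120 × 720 = 86400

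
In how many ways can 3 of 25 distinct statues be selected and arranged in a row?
P(25,3) = 25!/(25-3)! = 13800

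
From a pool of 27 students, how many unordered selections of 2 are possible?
C(27,2) = 27!/(2!×25!) = 351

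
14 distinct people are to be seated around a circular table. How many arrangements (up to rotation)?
Circular: fix one position, arrange the rest. (14-1)! = 6227020800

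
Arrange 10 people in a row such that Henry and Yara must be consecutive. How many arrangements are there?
Treat the 2 as one block: (10-2+1)! × 2! = 362880 × 2 = 725760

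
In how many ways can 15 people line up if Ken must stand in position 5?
Fix one position: (15-1)! = 87178291200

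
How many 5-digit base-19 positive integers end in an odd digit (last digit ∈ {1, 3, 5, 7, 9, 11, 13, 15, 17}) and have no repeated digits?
Last∈{1,3,5,7,9,11,13,15,17}. Last=0: 0. Last nonzero: 9×17×P(17,3) = 624240. Total = 624240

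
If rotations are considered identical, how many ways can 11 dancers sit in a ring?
Circular: fix one position, arrange the rest. (11-1)! = 3628800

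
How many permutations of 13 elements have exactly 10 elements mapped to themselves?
Choose the 10 fixed points C(13,10) = 286, derange the rest: !3 = Σ_{j=0}^{3} (-1)^j·3!/j! = 6 - 6 + 3 - 1 = 2. Product = 286 × 2 = 572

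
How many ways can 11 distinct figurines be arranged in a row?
11! = 39916800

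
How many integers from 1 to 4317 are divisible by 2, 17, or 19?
⌊4317/2⌋+⌊4317/17⌋+⌊4317/19⌋ - ⌊4317/34⌋-⌊4317/38⌋-⌊4317/323⌋ + ⌊4317/646⌋ = 2158+253+227 - 126-113-13 + 6 = 2392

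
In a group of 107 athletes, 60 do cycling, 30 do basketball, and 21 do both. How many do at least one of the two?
|A∪B| = |A| + |B| - |A∩B| = 60 + 30 - 21 = 69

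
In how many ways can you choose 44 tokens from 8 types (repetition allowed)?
C(44+8-1, 8-1) = C(51, 7) = 115775100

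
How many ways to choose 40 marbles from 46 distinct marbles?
C(46,40) = 46!/(40!×6!) = 9366819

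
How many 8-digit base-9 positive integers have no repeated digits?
First digit: 8 choices (nonzero). Then descending: 8 × 8 × 7 × 6 × 5 × 4 × 3 × 2 = 322560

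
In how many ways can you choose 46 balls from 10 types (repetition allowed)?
C(46+10-1, 10-1) = C(55, 9) = 6358402050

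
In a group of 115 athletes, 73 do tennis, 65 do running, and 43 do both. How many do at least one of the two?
|A∪B| = |A| + |B| - |A∩B| = 73 + 65 - 43 = 95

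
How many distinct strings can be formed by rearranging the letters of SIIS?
4! / (2! × 2!) = 6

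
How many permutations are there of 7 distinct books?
7! = 5040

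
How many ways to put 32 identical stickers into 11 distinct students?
C(32+11-1, 11-1) = C(42, 10) = 1471442973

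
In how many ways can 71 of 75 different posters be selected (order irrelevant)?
C(75,71) = 75!/(71!×4!) = 1215450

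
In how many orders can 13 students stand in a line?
13! = 6227020800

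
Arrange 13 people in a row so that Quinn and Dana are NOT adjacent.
Total - adjacent = 13! - (13-1)!×2 = 6227020800 - 958003200 = 5269017600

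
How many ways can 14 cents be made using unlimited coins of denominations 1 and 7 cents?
Coefficient of x^14 in 1/(1-x^1) · 1/(1-x^7). Use j coins of 7 for j = 0..⌊14/7⌋ = 2, the rest in 1s: 2 + 1 = 3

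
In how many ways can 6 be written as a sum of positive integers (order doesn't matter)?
Pentagonal recurrence p(n) = p(n-1) + p(n-2) - p(n-5) - p(n-7) + p(n-12) + p(n-15) - ... gives p(0..5) = 1, 1, 2, 3, 5, 7. p(6) = p(5) + p(4) - p(1) = 7 + 5 - 1 = 11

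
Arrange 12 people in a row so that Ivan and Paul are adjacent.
Treat as block: (12-1)! × 2! = 39916800 × 2 = 79833600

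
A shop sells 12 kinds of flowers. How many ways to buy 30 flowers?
C(30+12-1, 12-1) = C(41, 11) = 3159461968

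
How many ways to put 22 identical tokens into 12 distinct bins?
C(22+12-1, 12-1) = C(33, 11) = 193536720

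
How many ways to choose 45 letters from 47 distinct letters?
C(47,45) = 47!/(45!×2!) = 1081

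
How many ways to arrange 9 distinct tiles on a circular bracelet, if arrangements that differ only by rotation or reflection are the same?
(9-1)!/2 = 40320/2 = 20160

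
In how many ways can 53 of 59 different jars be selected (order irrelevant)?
C(59,53) = 59!/(53!×6!) = 45057474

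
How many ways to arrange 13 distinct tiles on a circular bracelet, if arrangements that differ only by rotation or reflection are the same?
(13-1)!/2 = 479001600/2 = 239500800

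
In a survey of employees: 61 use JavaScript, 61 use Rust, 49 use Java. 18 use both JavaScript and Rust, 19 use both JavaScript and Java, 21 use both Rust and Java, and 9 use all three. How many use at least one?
|A∪B∪C| = 61+61+49-18-19-21+9 = 122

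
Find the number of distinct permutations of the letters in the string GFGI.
4! / (1! × 2! × 1!) = 12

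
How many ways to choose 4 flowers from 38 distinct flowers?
C(38,4) = 38!/(4!×34!) = 73815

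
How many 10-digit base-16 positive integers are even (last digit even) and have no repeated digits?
Last∈{0,2,4,6,8,10,12,14}. Last=0: 1816214400. Last nonzero: 7×14×P(14,8) = 11865934080. Total = 13682148480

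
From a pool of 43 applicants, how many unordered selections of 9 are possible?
C(43,9) = 43!/(9!×34!) = 563921995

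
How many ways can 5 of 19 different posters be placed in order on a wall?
P(19,5) = 19!/(19-5)! = 1395360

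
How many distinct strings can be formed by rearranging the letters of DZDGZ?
5! / (2! × 2! × 1!) = 30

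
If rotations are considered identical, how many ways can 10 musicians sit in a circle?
Circular: fix one position, arrange the rest. (10-1)! = 362880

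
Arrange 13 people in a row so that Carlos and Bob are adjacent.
Treat as block: (13-1)! × 2! = 479001600 × 2 = 958003200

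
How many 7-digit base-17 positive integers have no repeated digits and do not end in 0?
Last digit: 16 nonzero choices. First digit: 15 (nonzero, ≠last). Middle 5: P(15,5) = 360360. Total = 86486400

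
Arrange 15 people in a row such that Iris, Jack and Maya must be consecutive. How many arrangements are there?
Treat the 3 as one block: (15-3+1)! × 3! = 6227020800 × 6 = 37362124800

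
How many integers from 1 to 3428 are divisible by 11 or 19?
⌊3428/11⌋ + ⌊3428/19⌋ - ⌊3428/209⌋ = 311 + 180 - 16 = 475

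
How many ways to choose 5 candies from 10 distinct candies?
C(10,5) = 10!/(5!×5!) = 252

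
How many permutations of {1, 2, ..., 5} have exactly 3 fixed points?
Choose the 3 fixed points C(5,3) = 10, derange the rest: !2 = Σ_{j=0}^{2} (-1)^j·2!/j! = 2 - 2 + 1 = 1. Product = 10 × 1 = 10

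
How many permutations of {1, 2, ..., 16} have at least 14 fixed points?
Exactly j fixed points: C(16,j)·!(16-j); sum over j ≥ 14 (derangement numbers via !m = (m-1)·(!(m-1) + !(m-2)): !0..!2 = 1, 0, 1). Σ_{j=14}^{16} C(16,j)·!(16-j) = C(16,14)·!2 + C(16,15)·!1 + C(16,16)·!0 = 120·1 + 16·0 + 1·1 = 121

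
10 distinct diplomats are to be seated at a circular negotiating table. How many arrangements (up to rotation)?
Circular: fix one position, arrange the rest. (10-1)! = 362880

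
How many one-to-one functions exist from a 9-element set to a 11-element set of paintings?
P(11,9) = 11!/(11-9)! = 19958400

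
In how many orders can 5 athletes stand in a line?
5! = 120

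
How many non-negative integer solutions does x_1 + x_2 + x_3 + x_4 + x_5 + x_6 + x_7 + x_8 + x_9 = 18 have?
C(18+9-1, 9-1) = C(26, 8) = 1562275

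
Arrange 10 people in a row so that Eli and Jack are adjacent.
Treat as block: (10-1)! × 2! = 362880 × 2 = 725760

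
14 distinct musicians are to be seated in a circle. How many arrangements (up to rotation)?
Circular: fix one position, arrange the rest. (14-1)! = 6227020800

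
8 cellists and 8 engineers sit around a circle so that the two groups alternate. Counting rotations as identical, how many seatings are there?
Fix one of the cellists: (8-1)! ways for the remaining cellists, × 8! ways for the engineers = 5040 × 40320 = 203212800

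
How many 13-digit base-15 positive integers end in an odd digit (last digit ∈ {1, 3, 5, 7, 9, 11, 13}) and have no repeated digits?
Last∈{1,3,5,7,9,11,13}. Last=0: 0. Last nonzero: 7×13×P(13,11) = 283329446400. Total = 283329446400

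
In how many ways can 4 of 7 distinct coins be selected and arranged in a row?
P(7,4) = 7!/(7-4)! = 840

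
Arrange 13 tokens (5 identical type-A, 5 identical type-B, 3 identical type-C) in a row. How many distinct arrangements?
13! / (5! × 5! × 3!) = 72072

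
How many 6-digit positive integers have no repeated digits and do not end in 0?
Last digit: 9 nonzero choices. First digit: 8 (nonzero, ≠last). Middle 4: P(8,4) = 1680. Total = 120960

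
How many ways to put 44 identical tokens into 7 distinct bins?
C(44+7-1, 7-1) = C(50, 6) = 15890700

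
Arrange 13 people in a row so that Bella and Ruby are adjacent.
Treat as block: (13-1)! × 2! = 479001600 × 2 = 958003200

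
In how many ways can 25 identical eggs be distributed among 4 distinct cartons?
C(25+4-1, 4-1) = C(28, 3) = 3276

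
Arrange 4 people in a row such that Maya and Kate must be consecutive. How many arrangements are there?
Treat the 2 as one block: (4-2+1)! × 2! = 6 × 2 = 12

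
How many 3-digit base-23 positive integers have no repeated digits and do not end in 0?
Last digit: 22 nonzero choices. First digit: 21 (nonzero, ≠last). Middle 1: P(21,1) = 21. Total = 9702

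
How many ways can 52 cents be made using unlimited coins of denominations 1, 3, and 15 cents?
Coefficient of x^52 in 1/(1-x^1) · 1/(1-x^3) · 1/(1-x^15). Case on j = number of 15-cent coins (j = 0..3); remainder r = 52 - 15j is made from {1,3} in ⌊r/3⌋+1 ways. r = 52, 37, 22, 7 → 18 + 13 + 8 + 3 = 42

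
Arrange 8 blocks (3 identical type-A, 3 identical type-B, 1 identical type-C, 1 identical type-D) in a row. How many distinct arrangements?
8! / (3! × 3! × 1! × 1!) = 1120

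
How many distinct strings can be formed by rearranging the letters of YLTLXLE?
7! / (1! × 1! × 1! × 1! × 3!) = 840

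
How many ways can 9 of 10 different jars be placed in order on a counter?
P(10,9) = 10!/(10-9)! = 3628800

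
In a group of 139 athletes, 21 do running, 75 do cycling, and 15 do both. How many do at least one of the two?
|A∪B| = |A| + |B| - |A∩B| = 21 + 75 - 15 = 81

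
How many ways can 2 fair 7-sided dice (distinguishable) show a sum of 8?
Coefficient of x^8 in (x + x² + ... + x^7)^2. By inclusion-exclusion on dice exceeding 7: Σ_j (-1)^j C(2,j)·C(8-1-7j, 1) = C(2,0)·C(7,1) = 1·7 = 7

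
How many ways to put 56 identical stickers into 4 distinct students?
C(56+4-1, 4-1) = C(59, 3) = 32509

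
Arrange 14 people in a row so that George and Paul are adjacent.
Treat as block: (14-1)! × 2! = 6227020800 × 2 = 12454041600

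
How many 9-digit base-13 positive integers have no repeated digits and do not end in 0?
Last digit: 12 nonzero choices. First digit: 11 (nonzero, ≠last). Middle 7: P(11,7) = 1663200. Total = 219542400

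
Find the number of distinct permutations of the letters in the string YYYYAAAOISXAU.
13! / (1! × 1! × 1! × 4! × 1! × 4! × 1!) = 10810800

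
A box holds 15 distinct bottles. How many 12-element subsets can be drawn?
C(15,12) = 15!/(12!×3!) = 455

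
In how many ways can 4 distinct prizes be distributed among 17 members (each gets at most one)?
P(17,4) = 17!/(17-4)! = 57120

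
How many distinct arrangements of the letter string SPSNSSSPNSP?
11! / (3! × 2! × 6!) = 4620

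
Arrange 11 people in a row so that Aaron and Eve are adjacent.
Treat as block: (11-1)! × 2! = 3628800 × 2 = 7257600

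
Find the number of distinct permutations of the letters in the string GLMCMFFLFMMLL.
13! / (4! × 4! × 1! × 3! × 1!) = 1801800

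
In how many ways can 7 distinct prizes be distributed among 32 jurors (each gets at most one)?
P(32,7) = 32!/(32-7)! = 16963914240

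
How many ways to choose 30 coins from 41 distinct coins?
C(41,30) = 41!/(30!×11!) = 3159461968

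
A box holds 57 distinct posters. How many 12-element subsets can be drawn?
C(57,12) = 57!/(12!×45!) = 707285522580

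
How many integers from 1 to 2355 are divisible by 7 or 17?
⌊2355/7⌋ + ⌊2355/17⌋ - ⌊2355/119⌋ = 336 + 138 - 19 = 455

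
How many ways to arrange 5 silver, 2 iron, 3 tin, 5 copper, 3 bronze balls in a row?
18! / (5! × 2! × 3! × 5! × 3!) = 6175128960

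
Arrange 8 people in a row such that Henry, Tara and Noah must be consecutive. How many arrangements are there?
Treat the 3 as one block: (8-3+1)! × 3! = 720 × 6 = 4320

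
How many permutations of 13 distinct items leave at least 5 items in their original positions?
Exactly j fixed points: C(13,j)·!(13-j); sum over j ≥ 5 (derangement numbers via !m = (m-1)·(!(m-1) + !(m-2)): !0..!8 = 1, 0, 1, 2, 9, 44, 265, 1854, 14833). Σ_{j=5}^{13} C(13,j)·!(13-j) = C(13,5)·!8 + C(13,6)·!7 + C(13,7)·!6 + C(13,8)·!5 + C(13,9)·!4 + C(13,10)·!3 + C(13,11)·!2 + C(13,12)·!1 + C(13,13)·!0 = 1287·14833 + 1716·1854 + 1716·265 + 1287·44 + 715·9 + 286·2 + 78·1 + 13·0 + 1·1 = 22789989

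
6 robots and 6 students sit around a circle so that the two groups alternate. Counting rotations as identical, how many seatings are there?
Fix one of the robots: (6-1)! ways for the remaining robots, × 6! ways for the students = 120 × 720 = 86400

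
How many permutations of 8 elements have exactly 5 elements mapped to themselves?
Choose the 5 fixed points C(8,5) = 56, derange the rest: !3 = Σ_{j=0}^{3} (-1)^j·3!/j! = 6 - 6 + 3 - 1 = 2. Product = 56 × 2 = 112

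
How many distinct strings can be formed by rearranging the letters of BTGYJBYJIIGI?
12! / (3! × 2! × 1! × 2! × 2! × 2!) = 4989600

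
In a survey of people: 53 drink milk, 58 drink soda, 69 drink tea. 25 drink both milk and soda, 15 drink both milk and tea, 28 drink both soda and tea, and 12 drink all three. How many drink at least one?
|A∪B∪C| = 53+58+69-25-15-28+12 = 124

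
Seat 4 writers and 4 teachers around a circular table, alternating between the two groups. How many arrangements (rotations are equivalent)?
Fix one of the writers: (4-1)! ways for the remaining writers, × 4! ways for the teachers = 6 × 24 = 144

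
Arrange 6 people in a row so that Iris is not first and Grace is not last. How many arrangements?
By inclusion-exclusion: 6! - 2×(6-1)! + (6-2)! = 720 - 240 + 24 = 504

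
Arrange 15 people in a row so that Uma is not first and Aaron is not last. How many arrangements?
By inclusion-exclusion: 15! - 2×(15-1)! + (15-2)! = 1307674368000 - 174356582400 + 6227020800 = 1139544806400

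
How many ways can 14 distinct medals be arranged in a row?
14! = 87178291200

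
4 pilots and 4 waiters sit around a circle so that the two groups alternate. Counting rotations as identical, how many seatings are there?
Fix one of the pilots: (4-1)! ways for the remaining pilots, × 4! ways for the waiters = 6 × 24 = 144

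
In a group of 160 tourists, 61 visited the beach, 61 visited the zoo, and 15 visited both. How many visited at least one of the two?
|A∪B| = |A| + |B| - |A∩B| = 61 + 61 - 15 = 107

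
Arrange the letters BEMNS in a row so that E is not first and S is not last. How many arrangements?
By inclusion-exclusion: 5! - 2×(5-1)! + (5-2)! = 120 - 48 + 6 = 78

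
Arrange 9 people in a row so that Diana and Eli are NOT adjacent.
Total - adjacent = 9! - (9-1)!×2 = 362880 - 80640 = 282240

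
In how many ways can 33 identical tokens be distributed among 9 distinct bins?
C(33+9-1, 9-1) = C(41, 8) = 95548245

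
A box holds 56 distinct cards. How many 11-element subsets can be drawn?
C(56,11) = 56!/(11!×45!) = 148902215280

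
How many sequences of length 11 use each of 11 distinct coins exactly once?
11! = 39916800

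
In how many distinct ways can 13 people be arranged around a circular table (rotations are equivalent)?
Circular: fix one position, arrange the rest. (13-1)! = 479001600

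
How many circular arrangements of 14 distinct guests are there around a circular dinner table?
Circular: fix one position, arrange the rest. (14-1)! = 6227020800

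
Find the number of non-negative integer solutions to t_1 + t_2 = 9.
C(9+2-1, 2-1) = C(10, 1) = 10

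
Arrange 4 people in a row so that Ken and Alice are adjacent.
Treat as block: (4-1)! × 2! = 6 × 2 = 12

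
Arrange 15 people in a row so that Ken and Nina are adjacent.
Treat as block: (15-1)! × 2! = 87178291200 × 2 = 174356582400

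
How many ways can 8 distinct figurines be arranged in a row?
8! = 40320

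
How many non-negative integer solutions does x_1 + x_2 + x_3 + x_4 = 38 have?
C(38+4-1, 4-1) = C(41, 3) = 10660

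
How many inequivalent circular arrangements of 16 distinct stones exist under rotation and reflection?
(16-1)!/2 = 1307674368000/2 = 653837184000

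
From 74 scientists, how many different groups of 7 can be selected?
C(74,7) = 74!/(7!×67!) = 1799579064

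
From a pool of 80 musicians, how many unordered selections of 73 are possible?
C(80,73) = 80!/(73!×7!) = 3176716400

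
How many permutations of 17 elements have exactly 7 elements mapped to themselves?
Choose the 7 fixed points C(17,7) = 19448, derange the rest: !10 = Σ_{j=0}^{10} (-1)^j·10!/j! = 3628800 - 3628800 + 1814400 - 604800 + 151200 - 30240 + 5040 - 720 + 90 - 10 + 1 = 1334961. Product = 19448 × 1334961 = 25962321528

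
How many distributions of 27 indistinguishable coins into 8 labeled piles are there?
C(27+8-1, 8-1) = C(34, 7) = 5379616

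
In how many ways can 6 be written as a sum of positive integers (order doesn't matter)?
Pentagonal recurrence p(n) = p(n-1) + p(n-2) - p(n-5) - p(n-7) + p(n-12) + p(n-15) - ... gives p(0..5) = 1, 1, 2, 3, 5, 7. p(6) = p(5) + p(4) - p(1) = 7 + 5 - 1 = 11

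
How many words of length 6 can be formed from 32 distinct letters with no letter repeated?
P(32,6) = 32!/(32-6)! = 652458240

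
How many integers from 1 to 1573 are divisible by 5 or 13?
⌊1573/5⌋ + ⌊1573/13⌋ - ⌊1573/65⌋ = 314 + 121 - 24 = 411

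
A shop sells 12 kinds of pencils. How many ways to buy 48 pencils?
C(48+12-1, 12-1) = C(59, 11) = 279871768995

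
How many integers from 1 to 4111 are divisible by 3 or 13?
⌊4111/3⌋ + ⌊4111/13⌋ - ⌊4111/39⌋ = 1370 + 316 - 105 = 1581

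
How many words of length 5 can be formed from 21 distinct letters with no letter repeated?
P(21,5) = 21!/(21-5)! = 2441880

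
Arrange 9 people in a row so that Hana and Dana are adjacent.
Treat as block: (9-1)! × 2! = 40320 × 2 = 80640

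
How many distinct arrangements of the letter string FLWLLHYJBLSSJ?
13! / (1! × 1! × 4! × 1! × 1! × 2! × 2! × 1!) = 64864800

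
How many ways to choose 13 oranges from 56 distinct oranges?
C(56,13) = 56!/(13!×43!) = 1889912732400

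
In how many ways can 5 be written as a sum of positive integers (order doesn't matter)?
Pentagonal recurrence p(n) = p(n-1) + p(n-2) - p(n-5) - p(n-7) + p(n-12) + p(n-15) - ... gives p(0..4) = 1, 1, 2, 3, 5. p(5) = p(4) + p(3) - p(0) = 5 + 3 - 1 = 7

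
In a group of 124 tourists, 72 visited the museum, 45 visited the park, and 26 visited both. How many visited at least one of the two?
|A∪B| = |A| + |B| - |A∩B| = 72 + 45 - 26 = 91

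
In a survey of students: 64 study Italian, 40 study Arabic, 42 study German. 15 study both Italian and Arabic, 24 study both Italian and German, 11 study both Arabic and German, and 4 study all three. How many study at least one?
|A∪B∪C| = 64+40+42-15-24-11+4 = 100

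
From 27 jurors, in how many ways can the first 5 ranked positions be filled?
P(27,5) = 27!/(27-5)! = 9687600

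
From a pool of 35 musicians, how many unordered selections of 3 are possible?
C(35,3) = 35!/(3!×32!) = 6545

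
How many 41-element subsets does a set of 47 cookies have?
C(47,41) = 47!/(41!×6!) = 10737573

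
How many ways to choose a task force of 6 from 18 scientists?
C(18,6) = 18!/(6!×12!) = 18564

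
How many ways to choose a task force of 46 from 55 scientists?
C(55,46) = 55!/(46!×9!) = 6358402050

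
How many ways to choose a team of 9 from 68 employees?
C(68,9) = 68!/(9!×59!) = 49280065120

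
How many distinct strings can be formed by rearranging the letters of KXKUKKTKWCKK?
12! / (1! × 1! × 1! × 1! × 1! × 7!) = 95040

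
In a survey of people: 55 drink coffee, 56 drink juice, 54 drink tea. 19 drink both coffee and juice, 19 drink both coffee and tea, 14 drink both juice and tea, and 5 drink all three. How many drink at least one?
|A∪B∪C| = 55+56+54-19-19-14+5 = 118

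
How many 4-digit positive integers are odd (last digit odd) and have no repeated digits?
Last∈{1,3,5,7,9}. Last=0: 0. Last nonzero: 5×8×P(8,2) = 2240. Total = 2240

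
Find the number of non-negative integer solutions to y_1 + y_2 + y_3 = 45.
C(45+3-1, 3-1) = C(47, 2) = 1081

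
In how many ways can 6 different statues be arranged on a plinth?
6! = 720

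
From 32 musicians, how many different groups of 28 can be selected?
C(32,28) = 32!/(28!×4!) = 35960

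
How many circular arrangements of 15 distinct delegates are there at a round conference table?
Circular: fix one position, arrange the rest. (15-1)! = 87178291200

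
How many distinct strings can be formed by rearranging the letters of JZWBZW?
6! / (2! × 1! × 1! × 2!) = 180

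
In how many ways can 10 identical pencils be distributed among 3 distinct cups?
C(10+3-1, 3-1) = C(12, 2) = 66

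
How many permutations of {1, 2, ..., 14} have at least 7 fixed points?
Exactly j fixed points: C(14,j)·!(14-j); sum over j ≥ 7 (derangement numbers via !m = (m-1)·(!(m-1) + !(m-2)): !0..!7 = 1, 0, 1, 2, 9, 44, 265, 1854). Σ_{j=7}^{14} C(14,j)·!(14-j) = C(14,7)·!7 + C(14,8)·!6 + C(14,9)·!5 + C(14,10)·!4 + C(14,11)·!3 + C(14,12)·!2 + C(14,13)·!1 + C(14,14)·!0 = 3432·1854 + 3003·265 + 2002·44 + 1001·9 + 364·2 + 91·1 + 14·0 + 1·1 = 7256640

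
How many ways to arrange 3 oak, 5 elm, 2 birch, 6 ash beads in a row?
16! / (3! × 5! × 2! × 6!) = 20180160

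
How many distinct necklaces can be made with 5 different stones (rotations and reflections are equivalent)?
(5-1)!/2 = 24/2 = 12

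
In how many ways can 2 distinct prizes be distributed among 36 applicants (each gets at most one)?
P(36,2) = 36!/(36-2)! = 1260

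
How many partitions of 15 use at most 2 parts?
By conjugation, equals partitions of 15 into parts ≤ 2. Let r_j(i) = number of partitions of i into parts ≤ j, for i = 0..15. r_1(i) = 1 for all i; r_j(i) = r_{j-1}(i) + r_j(i-j). Rows j = 2..2: ≤2: 1 1 2 2 3 3 4 4 5 5 6 6 7 7 8 8. r_2(15) = 8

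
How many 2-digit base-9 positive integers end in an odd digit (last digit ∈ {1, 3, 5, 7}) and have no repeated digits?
Last∈{1,3,5,7}. Last=0: 0. Last nonzero: 4×7×P(7,0) = 28. Total = 28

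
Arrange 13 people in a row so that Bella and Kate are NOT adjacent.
Total - adjacent = 13! - (13-1)!×2 = 6227020800 - 958003200 = 5269017600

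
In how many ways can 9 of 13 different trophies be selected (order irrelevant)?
C(13,9) = 13!/(9!×4!) = 715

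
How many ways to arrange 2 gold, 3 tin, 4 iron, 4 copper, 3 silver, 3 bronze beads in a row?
19! / (2! × 3! × 4! × 4! × 3! × 3!) = 488864376000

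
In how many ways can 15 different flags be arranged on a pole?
15! = 1307674368000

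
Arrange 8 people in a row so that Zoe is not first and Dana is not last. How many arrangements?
By inclusion-exclusion: 8! - 2×(8-1)! + (8-2)! = 40320 - 10080 + 720 = 30960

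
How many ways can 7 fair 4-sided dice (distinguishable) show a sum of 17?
Coefficient of x^17 in (x + x² + ... + x^4)^7. By inclusion-exclusion on dice exceeding 4: Σ_j (-1)^j C(7,j)·C(17-1-4j, 6) = C(7,0)·C(16,6) - C(7,1)·C(12,6) + C(7,2)·C(8,6) = 1·8008 - 7·924 + 21·28 = 2128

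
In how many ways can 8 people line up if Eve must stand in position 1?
Fix one position: (8-1)! = 5040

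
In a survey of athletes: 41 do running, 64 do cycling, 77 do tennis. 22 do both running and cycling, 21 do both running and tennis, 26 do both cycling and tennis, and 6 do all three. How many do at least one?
|A∪B∪C| = 41+64+77-22-21-26+6 = 119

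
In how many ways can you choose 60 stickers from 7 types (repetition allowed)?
C(60+7-1, 7-1) = C(66, 6) = 90858768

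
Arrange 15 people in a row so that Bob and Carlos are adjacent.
Treat as block: (15-1)! × 2! = 87178291200 × 2 = 174356582400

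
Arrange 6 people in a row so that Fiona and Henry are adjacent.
Treat as block: (6-1)! × 2! = 120 × 2 = 240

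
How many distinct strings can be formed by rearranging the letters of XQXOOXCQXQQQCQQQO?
17! / (8! × 2! × 4! × 3!) = 30630600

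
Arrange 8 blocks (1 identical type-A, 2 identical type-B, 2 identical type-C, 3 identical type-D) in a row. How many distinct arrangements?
8! / (1! × 2! × 2! × 3!) = 1680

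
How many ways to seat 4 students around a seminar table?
Circular: fix one position, arrange the rest. (4-1)! = 6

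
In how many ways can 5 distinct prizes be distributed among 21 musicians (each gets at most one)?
P(21,5) = 21!/(21-5)! = 2441880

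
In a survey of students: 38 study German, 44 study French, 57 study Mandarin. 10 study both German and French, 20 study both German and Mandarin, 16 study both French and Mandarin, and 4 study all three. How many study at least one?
|A∪B∪C| = 38+44+57-10-20-16+4 = 97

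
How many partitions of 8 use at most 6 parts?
By conjugation, equals partitions of 8 into parts ≤ 6. Let r_j(i) = number of partitions of i into parts ≤ j, for i = 0..8. r_1(i) = 1 for all i; r_j(i) = r_{j-1}(i) + r_j(i-j). Rows j = 2..6: ≤2: 1 1 2 2 3 3 4 4 5; ≤3: 1 1 2 3 4 5 7 8 10; ≤4: 1 1 2 3 5 6 9 11 15; ≤5: 1 1 2 3 5 7 10 13 18; ≤6: 1 1 2 3 5 7 11 14 20. r_6(8) = 20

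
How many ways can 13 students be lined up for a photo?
13! = 6227020800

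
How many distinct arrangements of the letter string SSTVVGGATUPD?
12! / (1! × 2! × 2! × 2! × 1! × 1! × 2! × 1!) = 29937600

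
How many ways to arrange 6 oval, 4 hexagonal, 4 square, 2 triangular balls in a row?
16! / (6! × 4! × 4! × 2!) = 25225200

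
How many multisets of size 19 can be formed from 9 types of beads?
C(19+9-1, 9-1) = C(27, 8) = 2220075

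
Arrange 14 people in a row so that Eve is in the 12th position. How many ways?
Fix one position: (14-1)! = 6227020800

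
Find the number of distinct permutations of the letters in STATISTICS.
10! / (3! × 3! × 1! × 2! × 1!) = 50400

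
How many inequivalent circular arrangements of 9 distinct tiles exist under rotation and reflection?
(9-1)!/2 = 40320/2 = 20160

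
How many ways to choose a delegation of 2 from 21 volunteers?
C(21,2) = 21!/(2!×19!) = 210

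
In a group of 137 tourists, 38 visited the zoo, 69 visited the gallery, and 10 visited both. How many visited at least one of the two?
|A∪B| = |A| + |B| - |A∩B| = 38 + 69 - 10 = 97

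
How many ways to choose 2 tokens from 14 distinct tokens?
C(14,2) = 14!/(2!×12!) = 91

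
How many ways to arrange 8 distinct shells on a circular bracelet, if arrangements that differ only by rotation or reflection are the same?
(8-1)!/2 = 5040/2 = 2520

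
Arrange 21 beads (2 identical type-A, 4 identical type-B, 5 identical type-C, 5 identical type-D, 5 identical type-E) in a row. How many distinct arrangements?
21! / (2! × 4! × 5! × 5! × 5!) = 615969113760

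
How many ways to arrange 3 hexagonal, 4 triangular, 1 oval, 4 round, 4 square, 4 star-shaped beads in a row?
20! / (3! × 4! × 1! × 4! × 4! × 4!) = 1222160940000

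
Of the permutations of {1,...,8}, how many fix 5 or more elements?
Exactly j fixed points: C(8,j)·!(8-j); sum over j ≥ 5 (derangement numbers via !m = (m-1)·(!(m-1) + !(m-2)): !0..!3 = 1, 0, 1, 2). Σ_{j=5}^{8} C(8,j)·!(8-j) = C(8,5)·!3 + C(8,6)·!2 + C(8,7)·!1 + C(8,8)·!0 = 56·2 + 28·1 + 8·0 + 1·1 = 141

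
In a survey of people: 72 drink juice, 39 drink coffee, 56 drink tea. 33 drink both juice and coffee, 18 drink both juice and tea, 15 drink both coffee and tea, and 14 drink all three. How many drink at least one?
|A∪B∪C| = 72+39+56-33-18-15+14 = 115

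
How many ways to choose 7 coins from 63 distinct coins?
C(63,7) = 63!/(7!×56!) = 553270671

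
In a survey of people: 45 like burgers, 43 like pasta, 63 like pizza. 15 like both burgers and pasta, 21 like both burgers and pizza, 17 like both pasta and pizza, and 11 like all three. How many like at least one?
|A∪B∪C| = 45+43+63-15-21-17+11 = 109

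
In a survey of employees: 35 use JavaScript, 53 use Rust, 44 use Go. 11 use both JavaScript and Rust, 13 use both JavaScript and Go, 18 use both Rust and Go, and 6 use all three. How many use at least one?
|A∪B∪C| = 35+53+44-11-13-18+6 = 96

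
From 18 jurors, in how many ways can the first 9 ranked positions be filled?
P(18,9) = 18!/(18-9)! = 17643225600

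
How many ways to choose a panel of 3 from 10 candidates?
C(10,3) = 10!/(3!×7!) = 120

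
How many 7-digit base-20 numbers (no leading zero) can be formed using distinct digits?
First digit: 19 choices (nonzero). Then descending: 19 × 19 × 18 × 17 × 16 × 15 × 14 = 371165760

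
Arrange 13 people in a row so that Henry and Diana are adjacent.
Treat as block: (13-1)! × 2! = 479001600 × 2 = 958003200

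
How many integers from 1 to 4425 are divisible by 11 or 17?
⌊4425/11⌋ + ⌊4425/17⌋ - ⌊4425/187⌋ = 402 + 260 - 23 = 639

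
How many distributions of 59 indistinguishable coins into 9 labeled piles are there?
C(59+9-1, 9-1) = C(67, 8) = 6522361560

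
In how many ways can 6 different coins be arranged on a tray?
6! = 720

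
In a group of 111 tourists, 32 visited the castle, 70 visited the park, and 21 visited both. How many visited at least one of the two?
|A∪B| = |A| + |B| - |A∩B| = 32 + 70 - 21 = 81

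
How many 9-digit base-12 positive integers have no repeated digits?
First digit: 11 choices (nonzero). Then descending: 11 × 11 × 10 × 9 × 8 × 7 × 6 × 5 × 4 = 73180800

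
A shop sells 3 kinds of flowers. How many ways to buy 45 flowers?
C(45+3-1, 3-1) = C(47, 2) = 1081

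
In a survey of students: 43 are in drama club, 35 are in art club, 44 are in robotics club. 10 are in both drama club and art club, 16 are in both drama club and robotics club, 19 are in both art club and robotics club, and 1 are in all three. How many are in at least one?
|A∪B∪C| = 43+35+44-10-16-19+1 = 78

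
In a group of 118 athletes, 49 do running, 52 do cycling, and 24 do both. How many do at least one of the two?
|A∪B| = |A| + |B| - |A∩B| = 49 + 52 - 24 = 77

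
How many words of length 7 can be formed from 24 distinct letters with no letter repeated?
P(24,7) = 24!/(24-7)! = 1744364160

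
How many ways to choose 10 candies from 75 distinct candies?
C(75,10) = 75!/(10!×65!) = 828931106355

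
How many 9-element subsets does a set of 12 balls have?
C(12,9) = 12!/(9!×3!) = 220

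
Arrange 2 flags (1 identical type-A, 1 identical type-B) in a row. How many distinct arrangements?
2! / (1! × 1!) = 2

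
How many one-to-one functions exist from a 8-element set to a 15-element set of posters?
P(15,8) = 15!/(15-8)! = 259459200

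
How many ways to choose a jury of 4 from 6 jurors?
C(6,4) = 6!/(4!×2!) = 15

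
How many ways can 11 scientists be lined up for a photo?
11! = 39916800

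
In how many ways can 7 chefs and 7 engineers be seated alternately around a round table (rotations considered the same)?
Fix one of the chefs: (7-1)! ways for the remaining chefs, × 7! ways for the engineers = 720 × 5040 = 3628800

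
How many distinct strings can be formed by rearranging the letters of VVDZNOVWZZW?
11! / (1! × 1! × 1! × 2! × 3! × 3!) = 554400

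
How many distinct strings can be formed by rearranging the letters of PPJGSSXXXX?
10! / (2! × 1! × 1! × 4! × 2!) = 37800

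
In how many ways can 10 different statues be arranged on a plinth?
10! = 3628800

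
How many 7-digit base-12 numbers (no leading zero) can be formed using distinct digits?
First digit: 11 choices (nonzero). Then descending: 11 × 11 × 10 × 9 × 8 × 7 × 6 = 3659040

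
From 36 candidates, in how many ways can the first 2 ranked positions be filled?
P(36,2) = 36!/(36-2)! = 1260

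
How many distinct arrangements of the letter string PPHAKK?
6! / (2! × 1! × 1! × 2!) = 180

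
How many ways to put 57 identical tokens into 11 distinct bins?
C(57+11-1, 11-1) = C(67, 10) = 247994680648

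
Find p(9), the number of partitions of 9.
Pentagonal recurrence p(n) = p(n-1) + p(n-2) - p(n-5) - p(n-7) + p(n-12) + p(n-15) - ... gives p(0..8) = 1, 1, 2, 3, 5, 7, 11, 15, 22. p(9) = p(8) + p(7) - p(4) - p(2) = 22 + 15 - 5 - 2 = 30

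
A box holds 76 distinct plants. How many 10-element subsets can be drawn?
C(76,10) = 76!/(10!×66!) = 954526728530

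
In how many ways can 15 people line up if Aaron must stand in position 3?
Fix one position: (15-1)! = 87178291200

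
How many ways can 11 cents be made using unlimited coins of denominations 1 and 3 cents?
Coefficient of x^11 in 1/(1-x^1) · 1/(1-x^3). Use j coins of 3 for j = 0..⌊11/3⌋ = 3, the rest in 1s: 3 + 1 = 4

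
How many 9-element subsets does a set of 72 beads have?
C(72,9) = 72!/(9!×63!) = 85113005120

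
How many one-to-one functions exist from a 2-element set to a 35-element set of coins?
P(35,2) = 35!/(35-2)! = 1190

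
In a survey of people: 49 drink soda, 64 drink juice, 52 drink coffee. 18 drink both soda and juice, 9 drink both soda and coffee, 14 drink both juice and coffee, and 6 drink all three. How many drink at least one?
|A∪B∪C| = 49+64+52-18-9-14+6 = 130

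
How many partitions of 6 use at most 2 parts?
By conjugation, equals partitions of 6 into parts ≤ 2. Let r_j(i) = number of partitions of i into parts ≤ j, for i = 0..6. r_1(i) = 1 for all i; r_j(i) = r_{j-1}(i) + r_j(i-j). Rows j = 2..2: ≤2: 1 1 2 2 3 3 4. r_2(6) = 4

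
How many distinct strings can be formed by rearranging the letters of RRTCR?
5! / (3! × 1! × 1!) = 20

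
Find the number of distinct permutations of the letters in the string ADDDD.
5! / (1! × 4!) = 5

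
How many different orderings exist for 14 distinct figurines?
14! = 87178291200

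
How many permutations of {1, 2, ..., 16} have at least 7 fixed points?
Exactly j fixed points: C(16,j)·!(16-j); sum over j ≥ 7 (derangement numbers via !m = (m-1)·(!(m-1) + !(m-2)): !0..!9 = 1, 0, 1, 2, 9, 44, 265, 1854, 14833, 133496). Σ_{j=7}^{16} C(16,j)·!(16-j) = C(16,7)·!9 + C(16,8)·!8 + C(16,9)·!7 + C(16,10)·!6 + C(16,11)·!5 + C(16,12)·!4 + C(16,13)·!3 + C(16,14)·!2 + C(16,15)·!1 + C(16,16)·!0 = 11440·133496 + 12870·14833 + 11440·1854 + 8008·265 + 4368·44 + 1820·9 + 560·2 + 120·1 + 16·0 + 1·1 = 1741636643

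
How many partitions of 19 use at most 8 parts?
By conjugation, equals partitions of 19 into parts ≤ 8. Let r_j(i) = number of partitions of i into parts ≤ j, for i = 0..19. r_1(i) = 1 for all i; r_j(i) = r_{j-1}(i) + r_j(i-j). Rows j = 2..8: ≤2: 1 1 2 2 3 3 4 4 5 5 6 6 7 7 8 8 9 9 10 10; ≤3: 1 1 2 3 4 5 7 8 10 12 14 16 19 21 24 27 30 33 37 40; ≤4: 1 1 2 3 5 6 9 11 15 18 23 27 34 39 47 54 64 72 84 94; ≤5: 1 1 2 3 5 7 10 13 18 23 30 37 47 57 70 84 101 119 141 164; ≤6: 1 1 2 3 5 7 11 14 20 26 35 44 58 71 90 110 136 163 199 235; ≤7: 1 1 2 3 5 7 11 15 21 28 38 49 65 82 105 131 164 201 248 300; ≤8: 1 1 2 3 5 7 11 15 22 29 40 52 70 89 116 146 186 230 288 352. r_8(19) = 352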